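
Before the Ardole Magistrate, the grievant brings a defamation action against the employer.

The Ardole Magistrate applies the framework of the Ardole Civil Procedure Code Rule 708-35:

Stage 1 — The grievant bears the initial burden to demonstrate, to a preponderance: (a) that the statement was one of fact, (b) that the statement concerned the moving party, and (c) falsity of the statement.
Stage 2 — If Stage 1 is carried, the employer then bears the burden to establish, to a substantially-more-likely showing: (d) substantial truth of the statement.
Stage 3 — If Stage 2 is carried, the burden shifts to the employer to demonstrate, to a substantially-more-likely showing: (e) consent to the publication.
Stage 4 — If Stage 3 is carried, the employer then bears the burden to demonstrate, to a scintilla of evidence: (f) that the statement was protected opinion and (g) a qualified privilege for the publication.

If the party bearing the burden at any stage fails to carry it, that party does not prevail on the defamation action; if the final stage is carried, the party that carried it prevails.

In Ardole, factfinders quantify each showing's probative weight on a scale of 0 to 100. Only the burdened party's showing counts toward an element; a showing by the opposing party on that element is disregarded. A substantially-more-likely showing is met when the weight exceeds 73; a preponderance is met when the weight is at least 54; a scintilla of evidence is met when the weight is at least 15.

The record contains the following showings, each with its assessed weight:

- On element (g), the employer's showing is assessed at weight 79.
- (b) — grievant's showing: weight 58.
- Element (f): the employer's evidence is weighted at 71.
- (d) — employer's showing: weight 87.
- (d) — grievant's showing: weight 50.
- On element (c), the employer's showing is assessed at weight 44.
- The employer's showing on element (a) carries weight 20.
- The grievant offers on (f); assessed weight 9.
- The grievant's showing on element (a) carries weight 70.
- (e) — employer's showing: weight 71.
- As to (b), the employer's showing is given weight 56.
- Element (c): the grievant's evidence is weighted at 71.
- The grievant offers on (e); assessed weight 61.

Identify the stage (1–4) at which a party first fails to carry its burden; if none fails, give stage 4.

At Stage 1 the grievant must meet a preponderance (weight is at least 54): on (a) the weight is 70 (the employer's 20 is given no effect), which does reach 54, so (a) meets the standard; on (b) the weight is 58 (the employer's 56 is given no effect), ≥ 54, so (b) meets the standard; on (c) the weight is 71 (the employer's 44 is given no effect), which does reach 54, so (c) meets the standard.
  The grievant carries Stage 1; the employer now bears the burden.
At Stage 2 the employer must meet a substantially-more-likely showing (weight exceeds 73): on (d) the weight is 87 (the grievant's 50 is given no effect), which does exceed 73, so (d) meets the standard.
  Stage 2 carried; the burden remains with the employer.
At Stage 3 the employer must meet a substantially-more-likely showing (weight exceeds 73): on (e) the weight is 71 (the grievant's 61 is given no effect), ≤ 73, so (e) does not meet the standard.
  The employer does not carry Stage 3.
The analysis ends at Stage 3; the grievant prevails.

stage 3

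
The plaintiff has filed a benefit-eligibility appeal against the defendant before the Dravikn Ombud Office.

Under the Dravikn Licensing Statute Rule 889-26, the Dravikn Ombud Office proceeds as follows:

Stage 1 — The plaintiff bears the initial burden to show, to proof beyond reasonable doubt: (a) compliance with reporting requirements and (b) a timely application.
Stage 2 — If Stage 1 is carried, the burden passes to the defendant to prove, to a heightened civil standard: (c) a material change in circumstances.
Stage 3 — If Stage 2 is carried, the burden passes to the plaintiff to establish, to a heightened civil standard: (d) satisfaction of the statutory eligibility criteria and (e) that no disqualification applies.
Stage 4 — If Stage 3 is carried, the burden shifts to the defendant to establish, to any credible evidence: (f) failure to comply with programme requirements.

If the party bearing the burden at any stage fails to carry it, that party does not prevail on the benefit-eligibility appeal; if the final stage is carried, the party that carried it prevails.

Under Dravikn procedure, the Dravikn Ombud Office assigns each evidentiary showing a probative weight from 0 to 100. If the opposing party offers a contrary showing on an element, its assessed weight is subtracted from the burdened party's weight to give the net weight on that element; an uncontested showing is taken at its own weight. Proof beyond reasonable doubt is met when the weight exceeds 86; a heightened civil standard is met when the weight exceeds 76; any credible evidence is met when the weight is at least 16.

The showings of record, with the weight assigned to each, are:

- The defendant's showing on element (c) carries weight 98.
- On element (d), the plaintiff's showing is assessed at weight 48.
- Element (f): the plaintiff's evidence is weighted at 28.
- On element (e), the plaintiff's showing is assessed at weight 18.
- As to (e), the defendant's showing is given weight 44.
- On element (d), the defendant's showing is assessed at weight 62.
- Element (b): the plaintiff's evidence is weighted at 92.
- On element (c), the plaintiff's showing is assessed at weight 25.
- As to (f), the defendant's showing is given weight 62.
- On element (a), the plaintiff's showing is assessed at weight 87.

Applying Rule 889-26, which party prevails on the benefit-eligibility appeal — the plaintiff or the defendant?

Stage 1 — burden on plaintiff; standard: proof beyond reasonable doubt (weight exceeds 86).
    (a): 87 > 86 [met]
    (b): 92 > 86 [met]
  The plaintiff carries Stage 1; the defendant now bears the burden.
Stage 2 — burden on defendant; standard: a heightened civil standard (weight exceeds 76).
    (c): 98 − 25 = 73 ≤ 76 [not met]
  The defendant does not carry Stage 2.
The analysis ends at Stage 2; the plaintiff prevails.

plaintiff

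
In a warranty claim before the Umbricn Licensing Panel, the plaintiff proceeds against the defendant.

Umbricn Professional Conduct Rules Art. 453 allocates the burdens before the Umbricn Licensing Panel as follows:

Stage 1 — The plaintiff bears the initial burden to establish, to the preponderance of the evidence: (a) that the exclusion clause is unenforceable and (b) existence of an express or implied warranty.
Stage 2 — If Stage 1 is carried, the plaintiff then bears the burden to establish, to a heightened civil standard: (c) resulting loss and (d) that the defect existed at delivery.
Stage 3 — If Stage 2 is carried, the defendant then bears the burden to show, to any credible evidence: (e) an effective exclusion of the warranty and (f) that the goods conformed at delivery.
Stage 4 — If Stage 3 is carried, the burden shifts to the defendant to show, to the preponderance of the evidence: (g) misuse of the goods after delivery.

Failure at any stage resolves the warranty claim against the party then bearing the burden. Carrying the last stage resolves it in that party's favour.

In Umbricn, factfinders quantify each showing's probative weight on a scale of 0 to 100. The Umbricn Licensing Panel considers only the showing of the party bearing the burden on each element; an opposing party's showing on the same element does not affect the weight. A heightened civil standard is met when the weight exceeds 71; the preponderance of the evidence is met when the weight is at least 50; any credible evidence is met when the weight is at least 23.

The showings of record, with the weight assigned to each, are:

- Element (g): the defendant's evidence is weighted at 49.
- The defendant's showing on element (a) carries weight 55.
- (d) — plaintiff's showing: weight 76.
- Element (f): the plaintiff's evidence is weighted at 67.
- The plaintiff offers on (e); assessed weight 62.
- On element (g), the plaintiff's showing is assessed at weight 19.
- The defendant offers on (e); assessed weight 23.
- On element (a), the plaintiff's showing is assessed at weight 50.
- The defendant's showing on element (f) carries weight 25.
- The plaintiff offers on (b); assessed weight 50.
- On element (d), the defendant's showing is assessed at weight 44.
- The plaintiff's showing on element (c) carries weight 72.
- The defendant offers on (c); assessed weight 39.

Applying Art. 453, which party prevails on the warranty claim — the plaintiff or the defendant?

Stage 1 — burden on plaintiff; standard: the preponderance of the evidence (weight is at least 50).
    (a): 50 (defendant's 55 disregarded) ≥ 50 [met]
    (b): 50 ≥ 50 [met]
  Stage 1 is satisfied; the plaintiff continues to bear the burden.
Stage 2 — burden on plaintiff; standard: a heightened civil standard (weight exceeds 71).
    (c): 72 (defendant's 39 disregarded) > 71 [met]
    (d): 76 (defendant's 44 disregarded) > 71 [met]
  Stage 2 is satisfied; the onus moves to the defendant.
Stage 3 — burden on defendant; standard: any credible evidence (weight is at least 23).
    (e): 23 (plaintiff's 62 disregarded) ≥ 23 [met]
    (f): 25 (plaintiff's 67 disregarded) ≥ 23 [met]
  Stage 3 is satisfied; the defendant continues to bear the burden.
Stage 4 — burden on defendant; standard: the preponderance of the evidence (weight is at least 50).
    (g): 49 (plaintiff's 19 disregarded) < 50 [not met]
  Not every element is met, so the defendant fails to carry Stage 4.
The analysis ends at Stage 4; the plaintiff prevails.

plaintiff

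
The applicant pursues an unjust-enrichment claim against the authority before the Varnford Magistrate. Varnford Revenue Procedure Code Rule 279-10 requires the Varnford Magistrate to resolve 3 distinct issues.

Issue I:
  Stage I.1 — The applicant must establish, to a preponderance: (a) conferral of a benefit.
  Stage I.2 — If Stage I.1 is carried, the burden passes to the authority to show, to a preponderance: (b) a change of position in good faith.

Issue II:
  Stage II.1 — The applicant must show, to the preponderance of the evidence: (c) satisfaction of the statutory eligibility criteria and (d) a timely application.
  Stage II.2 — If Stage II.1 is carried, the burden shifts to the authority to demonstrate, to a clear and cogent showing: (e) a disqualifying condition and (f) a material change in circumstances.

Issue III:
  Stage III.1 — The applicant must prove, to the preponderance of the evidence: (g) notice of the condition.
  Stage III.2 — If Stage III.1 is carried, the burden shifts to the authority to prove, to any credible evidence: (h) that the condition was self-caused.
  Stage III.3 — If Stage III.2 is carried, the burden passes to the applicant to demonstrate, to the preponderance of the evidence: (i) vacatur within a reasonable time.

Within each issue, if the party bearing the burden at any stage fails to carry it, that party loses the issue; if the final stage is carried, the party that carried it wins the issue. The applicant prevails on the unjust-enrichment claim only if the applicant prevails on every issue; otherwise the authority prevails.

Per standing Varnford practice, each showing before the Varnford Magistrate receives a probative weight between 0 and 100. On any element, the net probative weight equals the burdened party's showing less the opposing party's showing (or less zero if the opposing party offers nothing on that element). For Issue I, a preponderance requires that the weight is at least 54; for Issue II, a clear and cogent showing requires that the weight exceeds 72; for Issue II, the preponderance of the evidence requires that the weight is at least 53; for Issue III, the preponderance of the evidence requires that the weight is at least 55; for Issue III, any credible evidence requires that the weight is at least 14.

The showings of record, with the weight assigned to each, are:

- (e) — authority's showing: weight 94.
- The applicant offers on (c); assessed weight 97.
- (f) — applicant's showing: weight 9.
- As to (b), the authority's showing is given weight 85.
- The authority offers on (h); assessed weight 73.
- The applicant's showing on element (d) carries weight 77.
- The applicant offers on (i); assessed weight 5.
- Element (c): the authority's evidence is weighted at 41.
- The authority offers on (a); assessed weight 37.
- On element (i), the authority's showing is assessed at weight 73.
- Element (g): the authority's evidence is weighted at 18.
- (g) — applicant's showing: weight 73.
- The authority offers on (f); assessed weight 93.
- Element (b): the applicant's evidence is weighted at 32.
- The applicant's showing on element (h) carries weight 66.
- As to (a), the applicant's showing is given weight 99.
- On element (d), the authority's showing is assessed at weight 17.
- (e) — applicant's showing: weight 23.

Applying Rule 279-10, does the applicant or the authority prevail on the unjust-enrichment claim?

— Issue I —
At Stage I.1 the applicant must meet a preponderance (weight is at least 54): on (a) the weight is 99 less the opposing 37 gives net 62, which does reach 54, so (a) meets the standard.
  All elements met. The burden passes to the authority.
At Stage I.2 the authority must meet a preponderance (weight is at least 54): on (b) the weight is 85 less the opposing 32 gives net 53, which does not reach 54, so (b) does not meet the standard.
  Not every element is met, so the authority fails to carry Stage I.2.
So the applicant prevails on this issue.
— Issue II —
Stage II.1 — burden on applicant; standard: the preponderance of the evidence (weight is at least 53).
    (c): 97 − 41 = 56 ≥ 53 [met]
    (d): 77 − 17 = 60 ≥ 53 [met]
  All elements met. The burden passes to the authority.
Stage II.2 — burden on authority; standard: a clear and cogent showing (weight exceeds 72).
    (e): 94 − 23 = 71 ≤ 72 [not met]
    (f): 93 − 9 = 84 > 72 [met]
  The authority does not carry Stage II.2.
So the applicant prevails on this issue.
— Issue III —
Stage III.1 (applicant, the preponderance of the evidence, weight is at least 55): (g) net 73−18=55 ≥ 55 — meets.
  Stage III.1 is satisfied; the onus moves to the authority.
Stage III.2 (authority, any credible evidence, weight is at least 14): (h) net 73−66=7 < 14 — fails.
  Not every element is met, so the authority fails to carry Stage III.2.
The applicant prevails on this issue.
Per-issue: Issue I → applicant; Issue II → applicant; Issue III → applicant. The applicant must prevail on every issue; overall, the applicant prevails.

applicant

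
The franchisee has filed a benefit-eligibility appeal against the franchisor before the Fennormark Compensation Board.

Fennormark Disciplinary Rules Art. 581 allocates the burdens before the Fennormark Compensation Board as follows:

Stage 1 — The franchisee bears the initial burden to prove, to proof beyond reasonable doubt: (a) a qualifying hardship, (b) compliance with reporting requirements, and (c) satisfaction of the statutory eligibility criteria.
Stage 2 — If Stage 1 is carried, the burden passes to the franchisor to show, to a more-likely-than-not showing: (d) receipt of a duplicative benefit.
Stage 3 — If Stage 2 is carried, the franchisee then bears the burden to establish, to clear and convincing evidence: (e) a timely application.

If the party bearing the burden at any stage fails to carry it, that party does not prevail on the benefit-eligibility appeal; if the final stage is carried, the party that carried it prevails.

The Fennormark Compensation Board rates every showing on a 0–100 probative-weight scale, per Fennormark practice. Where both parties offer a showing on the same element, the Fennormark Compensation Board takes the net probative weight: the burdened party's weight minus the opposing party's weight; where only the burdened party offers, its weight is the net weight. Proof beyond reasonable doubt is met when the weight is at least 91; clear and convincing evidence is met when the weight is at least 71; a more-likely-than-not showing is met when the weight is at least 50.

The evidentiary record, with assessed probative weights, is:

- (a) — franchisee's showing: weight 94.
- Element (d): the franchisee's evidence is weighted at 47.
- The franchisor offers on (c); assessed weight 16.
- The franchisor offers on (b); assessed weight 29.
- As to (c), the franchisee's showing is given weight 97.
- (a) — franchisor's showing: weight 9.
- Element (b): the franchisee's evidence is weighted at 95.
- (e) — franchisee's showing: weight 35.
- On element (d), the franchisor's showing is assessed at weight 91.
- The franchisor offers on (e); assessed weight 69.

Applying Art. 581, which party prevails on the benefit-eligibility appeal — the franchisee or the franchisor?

Stage 1 (franchisee, proof beyond reasonable doubt, weight is at least 91): (a) net 94−9=85 < 91 — fails; (b) net 95−29=66 < 91 — fails; (c) net 97−16=81 < 91 — fails.
  Stage 1 not carried; the franchisee fails its burden.
The franchisor prevails.

franchisor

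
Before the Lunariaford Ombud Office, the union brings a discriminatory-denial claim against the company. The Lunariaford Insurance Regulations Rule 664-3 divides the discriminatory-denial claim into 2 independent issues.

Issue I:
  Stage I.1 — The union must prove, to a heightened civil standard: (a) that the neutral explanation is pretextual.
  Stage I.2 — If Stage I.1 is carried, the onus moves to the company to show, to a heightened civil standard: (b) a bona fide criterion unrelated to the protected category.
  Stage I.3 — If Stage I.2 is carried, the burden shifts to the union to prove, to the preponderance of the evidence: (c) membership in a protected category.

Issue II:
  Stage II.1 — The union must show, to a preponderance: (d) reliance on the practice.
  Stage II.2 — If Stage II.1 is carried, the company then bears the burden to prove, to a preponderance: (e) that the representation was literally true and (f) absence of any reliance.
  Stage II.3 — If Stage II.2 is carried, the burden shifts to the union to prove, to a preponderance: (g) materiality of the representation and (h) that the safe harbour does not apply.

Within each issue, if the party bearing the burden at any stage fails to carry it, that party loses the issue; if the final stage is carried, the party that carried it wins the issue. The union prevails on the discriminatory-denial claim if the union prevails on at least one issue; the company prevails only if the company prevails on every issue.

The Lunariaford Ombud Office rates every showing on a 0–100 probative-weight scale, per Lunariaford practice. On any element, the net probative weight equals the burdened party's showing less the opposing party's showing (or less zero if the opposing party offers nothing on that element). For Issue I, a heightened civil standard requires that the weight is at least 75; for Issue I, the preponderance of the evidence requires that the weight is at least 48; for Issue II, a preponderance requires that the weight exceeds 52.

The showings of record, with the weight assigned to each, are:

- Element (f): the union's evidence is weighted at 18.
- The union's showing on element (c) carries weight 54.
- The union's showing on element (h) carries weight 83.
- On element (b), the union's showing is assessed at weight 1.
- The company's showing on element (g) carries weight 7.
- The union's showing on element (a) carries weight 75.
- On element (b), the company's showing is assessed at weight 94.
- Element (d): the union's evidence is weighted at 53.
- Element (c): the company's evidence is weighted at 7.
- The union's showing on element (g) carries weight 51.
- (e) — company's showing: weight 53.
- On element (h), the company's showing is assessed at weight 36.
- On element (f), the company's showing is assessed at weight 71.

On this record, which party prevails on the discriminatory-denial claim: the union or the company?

— Issue I —
At Stage I.1 the union must meet a heightened civil standard (weight is at least 75): on (a) the weight is 75, ≥ 75, so (a) meets the standard.
  All elements met. The burden passes to the company.
At Stage I.2 the company must meet a heightened civil standard (weight is at least 75): on (b) the weight is 94 less the opposing 1 gives net 93, ≥ 75, so (b) meets the standard.
  The company carries Stage I.2; the union now bears the burden.
At Stage I.3 the union must meet the preponderance of the evidence (weight is at least 48): on (c) the weight is 54 less the opposing 7 gives net 47, < 48, so (c) does not meet the standard.
  The union does not carry Stage I.3.
The analysis ends at Stage I.3; the company prevails on this issue.
— Issue II —
At Stage II.1 the union must meet a preponderance (weight exceeds 52): on (d) the weight is 53, which does exceed 52, so (d) meets the standard.
  All elements met. The burden passes to the company.
At Stage II.2 the company must meet a preponderance (weight exceeds 52): on (e) the weight is 53, > 52, so (e) meets the standard; on (f) the weight is 71 less the opposing 18 gives net 53, > 52, so (f) meets the standard.
  Stage II.2 is satisfied; the onus moves to the union.
At Stage II.3 the union must meet a preponderance (weight exceeds 52): on (g) the weight is 51 less the opposing 7 gives net 44, which does not exceed 52, so (g) does not meet the standard; on (h) the weight is 83 less the opposing 36 gives net 47, ≤ 52, so (h) does not meet the standard.
  Not every element is met, so the union fails to carry Stage II.3.
The company prevails on this issue.
Per-issue: Issue I → company; Issue II → company. The union must prevail on at least one issue; overall, the company prevails.

company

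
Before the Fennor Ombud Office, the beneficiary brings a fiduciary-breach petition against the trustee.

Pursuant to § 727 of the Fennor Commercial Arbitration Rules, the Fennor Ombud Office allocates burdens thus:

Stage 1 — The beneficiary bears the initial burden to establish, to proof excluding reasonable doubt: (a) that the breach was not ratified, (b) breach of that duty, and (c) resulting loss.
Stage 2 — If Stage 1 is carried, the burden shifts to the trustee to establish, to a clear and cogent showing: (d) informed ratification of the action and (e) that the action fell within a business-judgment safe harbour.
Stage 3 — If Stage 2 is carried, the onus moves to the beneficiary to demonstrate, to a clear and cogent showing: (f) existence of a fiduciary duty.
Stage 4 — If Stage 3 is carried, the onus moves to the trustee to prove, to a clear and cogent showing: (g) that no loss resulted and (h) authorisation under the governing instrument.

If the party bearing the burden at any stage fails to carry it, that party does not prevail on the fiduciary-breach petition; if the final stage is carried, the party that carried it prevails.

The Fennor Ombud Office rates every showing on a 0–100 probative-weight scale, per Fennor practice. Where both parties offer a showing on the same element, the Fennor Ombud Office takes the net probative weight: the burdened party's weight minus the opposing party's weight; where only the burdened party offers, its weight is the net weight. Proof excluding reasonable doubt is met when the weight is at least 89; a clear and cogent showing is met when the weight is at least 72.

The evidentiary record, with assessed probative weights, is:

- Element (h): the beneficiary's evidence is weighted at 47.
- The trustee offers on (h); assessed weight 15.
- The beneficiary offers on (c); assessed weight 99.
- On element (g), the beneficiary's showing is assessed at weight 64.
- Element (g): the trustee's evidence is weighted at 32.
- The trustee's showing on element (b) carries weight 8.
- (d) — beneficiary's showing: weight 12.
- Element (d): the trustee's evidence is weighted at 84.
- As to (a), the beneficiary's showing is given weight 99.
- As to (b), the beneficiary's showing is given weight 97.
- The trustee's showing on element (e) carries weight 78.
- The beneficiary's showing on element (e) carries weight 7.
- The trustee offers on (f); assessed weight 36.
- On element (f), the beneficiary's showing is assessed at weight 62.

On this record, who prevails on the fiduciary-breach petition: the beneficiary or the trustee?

beneficiary

Stage 1 — burden on beneficiary; standard: proof excluding reasonable doubt (weight is at least 89).
    (a): 99 ≥ 89 [met]
    (b): 97 − 8 = 89 ≥ 89 [met]
    (c): 99 ≥ 89 [met]
  The beneficiary carries Stage 1; the trustee now bears the burden.
Stage 2 — burden on trustee; standard: a clear and cogent showing (weight is at least 72).
    (d): 84 − 12 = 72 ≥ 72 [met]
    (e): 78 − 7 = 71 < 72 [not met]
  Not every element is met, so the trustee fails to carry Stage 2.
The beneficiary prevails.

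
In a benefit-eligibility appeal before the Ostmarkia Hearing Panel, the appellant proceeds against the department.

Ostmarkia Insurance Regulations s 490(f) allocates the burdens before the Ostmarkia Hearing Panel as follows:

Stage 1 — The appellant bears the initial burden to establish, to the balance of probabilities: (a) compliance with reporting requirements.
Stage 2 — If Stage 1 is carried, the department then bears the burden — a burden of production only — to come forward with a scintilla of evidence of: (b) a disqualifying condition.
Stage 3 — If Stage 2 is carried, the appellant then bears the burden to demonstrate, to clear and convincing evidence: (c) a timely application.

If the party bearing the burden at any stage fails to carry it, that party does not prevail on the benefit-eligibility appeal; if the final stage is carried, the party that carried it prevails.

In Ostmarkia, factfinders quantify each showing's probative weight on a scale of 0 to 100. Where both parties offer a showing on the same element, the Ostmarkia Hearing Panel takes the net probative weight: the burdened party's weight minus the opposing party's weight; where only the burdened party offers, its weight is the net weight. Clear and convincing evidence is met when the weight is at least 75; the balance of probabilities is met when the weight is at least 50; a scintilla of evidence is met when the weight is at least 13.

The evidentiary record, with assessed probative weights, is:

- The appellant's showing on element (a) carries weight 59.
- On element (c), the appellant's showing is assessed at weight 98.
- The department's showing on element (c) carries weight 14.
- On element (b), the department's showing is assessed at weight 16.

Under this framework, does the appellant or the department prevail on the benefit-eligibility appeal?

Stage 1 (appellant, the balance of probabilities, weight is at least 50): (a) 59 ≥ 50 — meets.
  The appellant carries Stage 1; the department now bears the burden.
Stage 2 (department, a scintilla of evidence, weight is at least 13): (b) 16 ≥ 13 — meets.
  Stage 2 is satisfied; the onus moves to the appellant.
Stage 3 (appellant, clear and convincing evidence, weight is at least 75): (c) net 98−14=84 ≥ 75 — meets.
  All elements met at the final stage.
Every stage carried; the appellant prevails.

appellant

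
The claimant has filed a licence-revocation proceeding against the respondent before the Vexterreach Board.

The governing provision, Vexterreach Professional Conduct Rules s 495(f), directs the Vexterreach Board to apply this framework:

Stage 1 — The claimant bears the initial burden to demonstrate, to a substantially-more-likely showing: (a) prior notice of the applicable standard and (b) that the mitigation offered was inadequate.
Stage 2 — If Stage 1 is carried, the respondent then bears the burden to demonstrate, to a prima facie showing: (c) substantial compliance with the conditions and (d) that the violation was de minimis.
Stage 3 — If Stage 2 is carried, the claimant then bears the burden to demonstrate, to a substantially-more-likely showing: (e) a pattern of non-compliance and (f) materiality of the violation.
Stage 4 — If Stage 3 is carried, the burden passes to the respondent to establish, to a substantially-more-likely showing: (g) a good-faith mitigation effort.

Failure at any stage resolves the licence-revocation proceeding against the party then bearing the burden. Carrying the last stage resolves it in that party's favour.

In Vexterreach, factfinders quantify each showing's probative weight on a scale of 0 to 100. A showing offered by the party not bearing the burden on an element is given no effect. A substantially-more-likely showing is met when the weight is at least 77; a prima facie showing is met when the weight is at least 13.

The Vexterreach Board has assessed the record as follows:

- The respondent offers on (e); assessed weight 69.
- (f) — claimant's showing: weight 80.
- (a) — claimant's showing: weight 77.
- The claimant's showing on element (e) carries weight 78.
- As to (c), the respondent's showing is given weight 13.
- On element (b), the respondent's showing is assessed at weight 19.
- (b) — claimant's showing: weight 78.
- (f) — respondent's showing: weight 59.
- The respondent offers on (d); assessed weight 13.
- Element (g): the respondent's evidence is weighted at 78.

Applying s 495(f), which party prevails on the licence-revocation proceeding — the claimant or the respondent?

respondent

At Stage 1 the claimant must meet a substantially-more-likely showing (weight is at least 77): on (a) the weight is 77, ≥ 77, so (a) meets the standard; on (b) the weight is 78 (the respondent's 19 is given no effect), which does reach 77, so (b) meets the standard.
  The claimant carries Stage 1; the respondent now bears the burden.
At Stage 2 the respondent must meet a prima facie showing (weight is at least 13): on (c) the weight is 13, ≥ 13, so (c) meets the standard; on (d) the weight is 13, which does reach 13, so (d) meets the standard.
  The respondent carries Stage 2; the claimant now bears the burden.
At Stage 3 the claimant must meet a substantially-more-likely showing (weight is at least 77): on (e) the weight is 78 (the respondent's 69 is given no effect), which does reach 77, so (e) meets the standard; on (f) the weight is 80 (the respondent's 59 is given no effect), ≥ 77, so (f) meets the standard.
  Stage 3 is satisfied; the onus moves to the respondent.
At Stage 4 the respondent must meet a substantially-more-likely showing (weight is at least 77): on (g) the weight is 78, which does reach 77, so (g) meets the standard.
  All elements met at the final stage.
All stages carried — the respondent prevails.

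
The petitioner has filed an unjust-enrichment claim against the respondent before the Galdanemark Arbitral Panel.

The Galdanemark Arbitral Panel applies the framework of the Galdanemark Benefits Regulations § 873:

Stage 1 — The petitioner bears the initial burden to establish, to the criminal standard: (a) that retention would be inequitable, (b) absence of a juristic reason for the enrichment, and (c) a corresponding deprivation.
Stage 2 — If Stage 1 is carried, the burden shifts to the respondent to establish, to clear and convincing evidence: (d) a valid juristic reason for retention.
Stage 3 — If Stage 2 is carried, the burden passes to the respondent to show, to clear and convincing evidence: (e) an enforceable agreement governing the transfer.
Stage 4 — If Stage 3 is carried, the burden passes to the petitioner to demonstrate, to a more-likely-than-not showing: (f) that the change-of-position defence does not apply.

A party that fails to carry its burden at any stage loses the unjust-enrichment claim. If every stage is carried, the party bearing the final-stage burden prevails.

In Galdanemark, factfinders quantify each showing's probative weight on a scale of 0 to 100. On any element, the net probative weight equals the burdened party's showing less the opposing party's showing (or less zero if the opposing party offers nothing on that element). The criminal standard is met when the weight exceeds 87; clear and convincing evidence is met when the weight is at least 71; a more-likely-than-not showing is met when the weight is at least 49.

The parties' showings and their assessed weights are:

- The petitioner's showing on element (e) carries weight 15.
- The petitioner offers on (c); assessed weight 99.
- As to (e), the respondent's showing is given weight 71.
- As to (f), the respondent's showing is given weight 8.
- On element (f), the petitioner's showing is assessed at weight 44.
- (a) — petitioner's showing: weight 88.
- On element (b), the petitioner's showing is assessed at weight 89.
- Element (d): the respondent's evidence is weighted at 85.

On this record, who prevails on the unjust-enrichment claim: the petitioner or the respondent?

At Stage 1 the petitioner must meet the criminal standard (weight exceeds 87): on (a) the weight is 88, which does exceed 87, so (a) meets the standard; on (b) the weight is 89, > 87, so (b) meets the standard; on (c) the weight is 99, > 87, so (c) meets the standard.
  All elements met. The burden passes to the respondent.
At Stage 2 the respondent must meet clear and convincing evidence (weight is at least 71): on (d) the weight is 85, ≥ 71, so (d) meets the standard.
  Stage 2 is satisfied; the respondent continues to bear the burden.
At Stage 3 the respondent must meet clear and convincing evidence (weight is at least 71): on (e) the weight is 71 less the opposing 15 gives net 56, < 71, so (e) does not meet the standard.
  Not every element is met, so the respondent fails to carry Stage 3.
So the petitioner prevails.

petitioner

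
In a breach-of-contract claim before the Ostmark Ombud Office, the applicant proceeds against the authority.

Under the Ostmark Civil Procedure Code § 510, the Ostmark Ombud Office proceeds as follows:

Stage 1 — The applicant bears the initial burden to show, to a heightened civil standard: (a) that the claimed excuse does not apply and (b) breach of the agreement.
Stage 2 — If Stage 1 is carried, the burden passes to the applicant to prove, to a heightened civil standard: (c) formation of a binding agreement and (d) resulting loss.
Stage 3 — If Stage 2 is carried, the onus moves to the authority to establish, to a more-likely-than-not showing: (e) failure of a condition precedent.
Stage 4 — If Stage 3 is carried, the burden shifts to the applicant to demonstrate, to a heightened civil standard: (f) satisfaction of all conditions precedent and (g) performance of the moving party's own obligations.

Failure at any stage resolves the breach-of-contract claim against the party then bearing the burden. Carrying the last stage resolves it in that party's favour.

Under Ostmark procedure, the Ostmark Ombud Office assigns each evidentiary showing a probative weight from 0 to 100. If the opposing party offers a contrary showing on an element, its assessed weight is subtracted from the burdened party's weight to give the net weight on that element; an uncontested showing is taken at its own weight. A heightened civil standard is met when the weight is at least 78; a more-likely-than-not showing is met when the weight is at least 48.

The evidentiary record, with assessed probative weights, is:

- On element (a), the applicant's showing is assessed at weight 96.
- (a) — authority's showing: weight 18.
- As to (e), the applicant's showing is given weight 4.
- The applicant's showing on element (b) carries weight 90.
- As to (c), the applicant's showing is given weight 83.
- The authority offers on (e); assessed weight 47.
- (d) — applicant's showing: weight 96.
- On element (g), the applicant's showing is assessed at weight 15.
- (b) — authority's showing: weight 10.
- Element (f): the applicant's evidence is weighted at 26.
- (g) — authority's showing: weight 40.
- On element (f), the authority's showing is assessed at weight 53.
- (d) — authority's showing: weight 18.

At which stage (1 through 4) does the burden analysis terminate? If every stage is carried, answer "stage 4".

Stage 1 (applicant, a heightened civil standard, weight is at least 78): (a) net 96−18=78 ≥ 78 — meets; (b) net 90−10=80 ≥ 78 — meets.
  All elements met. The applicant retains the burden for Stage 2.
Stage 2 (applicant, a heightened civil standard, weight is at least 78): (c) 83 ≥ 78 — meets; (d) net 96−18=78 ≥ 78 — meets.
  Stage 2 is satisfied; the onus moves to the authority.
Stage 3 (authority, a more-likely-than-not showing, weight is at least 48): (e) net 47−4=43 < 48 — fails.
  The authority does not carry Stage 3.
The analysis ends at Stage 3; the applicant prevails.

stage 3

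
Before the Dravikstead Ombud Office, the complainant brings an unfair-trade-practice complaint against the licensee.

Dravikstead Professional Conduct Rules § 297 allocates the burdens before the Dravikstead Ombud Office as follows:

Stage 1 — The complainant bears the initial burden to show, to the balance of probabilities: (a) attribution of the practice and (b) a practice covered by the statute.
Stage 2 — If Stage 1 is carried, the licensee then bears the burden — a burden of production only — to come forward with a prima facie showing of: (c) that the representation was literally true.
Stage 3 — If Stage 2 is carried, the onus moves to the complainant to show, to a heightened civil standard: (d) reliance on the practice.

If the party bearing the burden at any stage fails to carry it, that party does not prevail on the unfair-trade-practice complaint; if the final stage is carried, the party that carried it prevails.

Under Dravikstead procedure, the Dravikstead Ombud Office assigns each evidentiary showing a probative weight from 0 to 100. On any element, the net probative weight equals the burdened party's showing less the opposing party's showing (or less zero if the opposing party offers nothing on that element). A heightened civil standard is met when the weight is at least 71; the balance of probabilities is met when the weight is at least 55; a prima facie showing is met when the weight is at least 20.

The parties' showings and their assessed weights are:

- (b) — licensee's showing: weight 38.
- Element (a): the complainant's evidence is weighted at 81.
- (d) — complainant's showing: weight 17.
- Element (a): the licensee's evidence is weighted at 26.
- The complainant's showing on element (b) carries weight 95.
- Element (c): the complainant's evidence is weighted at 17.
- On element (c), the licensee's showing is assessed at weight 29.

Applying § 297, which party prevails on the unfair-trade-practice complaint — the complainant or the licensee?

Stage 1 (complainant, the balance of probabilities, weight is at least 55): (a) net 81−26=55 ≥ 55 — meets; (b) net 95−38=57 ≥ 55 — meets.
  The complainant carries Stage 1; the licensee now bears the burden.
Stage 2 (licensee, a prima facie showing, weight is at least 20): (c) net 29−17=12 < 20 — fails.
  Not every element is met, so the licensee fails to carry Stage 2.
The complainant prevails.

complainant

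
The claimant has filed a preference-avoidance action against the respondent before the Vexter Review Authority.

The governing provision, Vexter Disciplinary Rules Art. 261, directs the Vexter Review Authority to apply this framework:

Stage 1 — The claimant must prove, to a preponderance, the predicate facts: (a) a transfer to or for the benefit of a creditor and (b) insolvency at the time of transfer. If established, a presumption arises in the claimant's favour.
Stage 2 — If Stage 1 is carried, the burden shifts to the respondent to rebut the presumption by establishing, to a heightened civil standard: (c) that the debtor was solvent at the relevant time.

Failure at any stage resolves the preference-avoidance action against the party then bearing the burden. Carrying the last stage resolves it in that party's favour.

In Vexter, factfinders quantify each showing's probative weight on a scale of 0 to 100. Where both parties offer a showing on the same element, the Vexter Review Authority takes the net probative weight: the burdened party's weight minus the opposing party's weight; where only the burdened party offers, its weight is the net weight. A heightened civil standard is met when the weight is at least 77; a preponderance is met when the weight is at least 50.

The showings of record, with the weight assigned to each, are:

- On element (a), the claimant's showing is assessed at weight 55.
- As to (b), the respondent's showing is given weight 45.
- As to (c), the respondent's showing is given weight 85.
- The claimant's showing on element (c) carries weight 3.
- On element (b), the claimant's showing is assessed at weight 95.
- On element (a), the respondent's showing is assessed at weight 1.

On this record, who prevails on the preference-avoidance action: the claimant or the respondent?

respondent

At Stage 1 the claimant must meet a preponderance (weight is at least 50): on (a) the weight is 55 less the opposing 1 gives net 54, ≥ 50, so (a) meets the standard; on (b) the weight is 95 less the opposing 45 gives net 50, ≥ 50, so (b) meets the standard.
  Stage 1 carried; the burden shifts to the respondent.
At Stage 2 the respondent must meet a heightened civil standard (weight is at least 77): on (c) the weight is 85 less the opposing 3 gives net 82, which does reach 77, so (c) meets the standard.
  The respondent carries the last stage.
Every stage carried; the respondent prevails.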